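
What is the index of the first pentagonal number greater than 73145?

221

Solve n(3n−1)/2 > 73145 for integer n.
The largest n with value ≤ 73145 is 220 (since 72490 ≤ 73145 < 73151), so the first above is n = 221, value 73151.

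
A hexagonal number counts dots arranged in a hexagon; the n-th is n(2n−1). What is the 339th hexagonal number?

The 339th hexagonal number is n(2n−1) with n = 339.
339·(2·339 − 1) = 339·677 = 229503.

229503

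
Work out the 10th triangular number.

55

10·11/2 = 110/2 = 55.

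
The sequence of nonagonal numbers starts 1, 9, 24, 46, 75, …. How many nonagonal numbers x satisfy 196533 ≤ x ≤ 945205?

The n-th nonagonal number is n(7n−5)/2.
Smallest index with value ≥ 196533: n = 238 (giving 197659).
Largest index with value ≤ 945205: n = 520 (giving 945100).
Indices 238 through 520: 283 terms.

283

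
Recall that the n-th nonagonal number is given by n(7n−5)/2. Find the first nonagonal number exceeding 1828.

Solve n(7n−5)/2 > 1828 for integer n.
The largest n with value ≤ 1828 is 23 (since 1794 ≤ 1828 < 1956), so the first above is n = 24, value 1956.

1956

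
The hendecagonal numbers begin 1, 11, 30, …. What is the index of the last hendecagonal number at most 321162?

Solve n(9n−7)/2 ≤ 321162 for integer n.
n = 267 gives 319866 ≤ 321162, while n = 268 gives 322270 > 321162; so the answer is index 267.

267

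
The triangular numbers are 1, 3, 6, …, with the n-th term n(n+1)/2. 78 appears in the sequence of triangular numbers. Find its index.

12

Set n(n+1)/2 = 78, giving n² + n − 156 = 0.
The discriminant is 1 + 8·78 = 625, and √625 = 25.
So n = (-1 + 25) / 2 = 24/2 = 12.
Check: 12·13/2 = 78. ✓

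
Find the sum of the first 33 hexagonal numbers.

Σ i(2i−1) = 2Σi² − Σi over i = 1..33.
Σi = 561 and Σi² = 12529.
2·12529 − 1·561 = 24497.

24497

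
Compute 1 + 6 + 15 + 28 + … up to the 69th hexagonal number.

Σ i(2i−1) = 2Σi² − Σi over i = 1..69.
Σi = 2415 and Σi² = 111895.
2·111895 − 1·2415 = 221375.

221375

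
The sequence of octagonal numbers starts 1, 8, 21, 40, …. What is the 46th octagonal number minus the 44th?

46·(3·46 − 2) = 6256 and 44·(3·44 − 2) = 5720.
Difference: 6256 − 5720 = 536.

536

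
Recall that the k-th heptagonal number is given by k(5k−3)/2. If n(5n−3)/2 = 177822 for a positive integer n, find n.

267

Set n(5n−3)/2 = 177822, giving 5n² − 3n − 355644 = 0.
The discriminant is 9 + 40·177822 = 7112889, and √7112889 = 2667.
So n = (3 + 2667) / 10 = 2670/10 = 267.
Check: 267·(5·267 − 3)/2 = 177822. ✓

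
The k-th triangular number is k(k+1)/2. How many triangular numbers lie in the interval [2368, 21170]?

137

The n-th triangular number is n(n+1)/2.
Smallest index with value ≥ 2368: n = 69 (giving 2415).
Largest index with value ≤ 21170: n = 205 (giving 21115).
Indices 69 through 205: 137 terms.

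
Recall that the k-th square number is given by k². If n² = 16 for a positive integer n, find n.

4

We need n² = 16, so n = √16 = 4.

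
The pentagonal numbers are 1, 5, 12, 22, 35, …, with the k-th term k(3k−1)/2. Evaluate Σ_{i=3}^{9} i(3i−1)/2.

Σ i(3i−1)/2 = (3Σi² − Σi) / 2 over i = 3..9.
Σi = 45 − 3 = 42 and Σi² = 285 − 5 = 280.
(3·280 − 1·42) / 2 = 798/2 = 399.

399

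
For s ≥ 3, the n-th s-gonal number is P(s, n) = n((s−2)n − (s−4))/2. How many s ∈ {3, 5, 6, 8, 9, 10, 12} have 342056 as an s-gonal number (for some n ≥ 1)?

s = 3: P(3, 826) = 341551 and P(3, 827) = 342378; 342056 is not s-gonal.
s = 5: P(5, 477) = 341055 and P(5, 478) = 342487; 342056 is not s-gonal.
s = 6: P(6, 413) = 340725 and P(6, 414) = 342378; 342056 is not s-gonal.
s = 8: P(8, 338) = 342056. ✓
s = 9: P(9, 312) = 339924 and P(9, 313) = 342109; 342056 is not s-gonal.
s = 10: P(10, 292) = 340180 and P(10, 293) = 342517; 342056 is not s-gonal.
s = 12: P(12, 261) = 339561 and P(12, 262) = 342172; 342056 is not s-gonal.
Hits: s ∈ {8} → 1.

1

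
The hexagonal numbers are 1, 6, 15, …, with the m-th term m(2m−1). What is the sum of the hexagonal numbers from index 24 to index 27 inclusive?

5110

Σ i(2i−1) = 2Σi² − Σi over i = 24..27.
Σi = 378 − 276 = 102 and Σi² = 6930 − 4324 = 2606.
2·2606 − 1·102 = 5110.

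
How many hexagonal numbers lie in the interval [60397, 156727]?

106

The n-th hexagonal number is n(2n−1).
Smallest index with value ≥ 60397: n = 175 (giving 61075).
Largest index with value ≤ 156727: n = 280 (giving 156520).
Indices 175 through 280: 106 terms.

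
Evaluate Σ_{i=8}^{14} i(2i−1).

Σ i(2i−1) = 2Σi² − Σi over i = 8..14.
Σi = 105 − 28 = 77 and Σi² = 1015 − 140 = 875.
2·875 − 1·77 = 1673.

1673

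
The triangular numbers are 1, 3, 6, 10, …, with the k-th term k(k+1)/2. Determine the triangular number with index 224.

25200

224·225/2 = 50400/2 = 25200.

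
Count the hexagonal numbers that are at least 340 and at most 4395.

The n-th hexagonal number is n(2n−1).
Smallest index with value ≥ 340: n = 14 (giving 378).
Largest index with value ≤ 4395: n = 47 (giving 4371).
Indices 14 through 47: 34 terms.

34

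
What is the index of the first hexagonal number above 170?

10

Solve n(2n−1) > 170 for integer n.
The largest n with value ≤ 170 is 9 (since 153 ≤ 170 < 190), so the first above is n = 10, value 190.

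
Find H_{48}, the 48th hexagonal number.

4560

48·(2·48 − 1) = 48·95 = 4560.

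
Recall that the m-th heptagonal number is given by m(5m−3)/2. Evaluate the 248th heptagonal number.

248·(5·248 − 3)/2 = 248·1237/2 = 153388.

153388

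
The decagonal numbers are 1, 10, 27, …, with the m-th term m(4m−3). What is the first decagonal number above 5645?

Solve n(4n−3) > 5645 for integer n.
The largest n with value ≤ 5645 is 37 (since 5365 ≤ 5645 < 5662), so the first above is n = 38, value 5662.

5662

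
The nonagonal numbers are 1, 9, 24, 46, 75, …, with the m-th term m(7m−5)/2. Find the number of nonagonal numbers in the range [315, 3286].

22

The n-th nonagonal number is n(7n−5)/2.
Smallest index with value ≥ 315: n = 10 (giving 325).
Largest index with value ≤ 3286: n = 31 (giving 3286).
Indices 10 through 31: 22 terms.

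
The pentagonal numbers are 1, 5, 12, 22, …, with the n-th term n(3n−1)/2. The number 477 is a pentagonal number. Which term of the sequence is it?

18

Set n(3n−1)/2 = 477, giving 3n² − n − 954 = 0.
So n = (1 + 107) / 6 = 108/6 = 18.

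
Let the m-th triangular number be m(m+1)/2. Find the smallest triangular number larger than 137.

Solve n(n+1)/2 > 137 for integer n.
The largest n with value ≤ 137 is 16 (since 136 ≤ 137 < 153), so the first above is n = 17, value 153.

153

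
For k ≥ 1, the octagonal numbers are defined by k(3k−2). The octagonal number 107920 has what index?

Set n(3n−2) = 107920, giving 3n² − 2n − 107920 = 0.
The discriminant is 4 + 12·107920 = 1295044, and √1295044 = 1138.
So n = (2 + 1138) / 6 = 1140/6 = 190.

190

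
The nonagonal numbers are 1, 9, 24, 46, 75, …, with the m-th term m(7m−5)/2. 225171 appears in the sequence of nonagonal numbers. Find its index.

254

Set n(7n−5)/2 = 225171, giving 7n² − 5n − 450342 = 0.
The discriminant is 25 + 56·225171 = 12609601, and √12609601 = 3551.
So n = (5 + 3551) / 14 = 3556/14 = 254.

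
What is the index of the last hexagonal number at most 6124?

55

Solve n(2n−1) ≤ 6124 for integer n.
n = 55 gives 5995 ≤ 6124, while n = 56 gives 6216 > 6124; so the answer is index 55.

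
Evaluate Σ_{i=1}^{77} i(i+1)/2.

79079

Σ i(i+1)/2 = (Σi² + Σi) / 2 over i = 1..77.
Σi = 3003 and Σi² = 155155.
(1·155155 + 1·3003) / 2 = 158158/2 = 79079.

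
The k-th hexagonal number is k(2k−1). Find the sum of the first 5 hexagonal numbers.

Σ i(2i−1) = 2Σi² − Σi over i = 1..5.
Σi = 15 and Σi² = 55.
2·55 − 1·15 = 95.

95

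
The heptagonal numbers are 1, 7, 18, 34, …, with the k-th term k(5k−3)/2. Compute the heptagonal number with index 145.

52345

The 145th heptagonal number is n(5n−3)/2 with n = 145.
145·(5·145 − 3)/2 = 145·722/2 = 145·361 = 52345.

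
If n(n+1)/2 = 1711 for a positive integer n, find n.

Set n(n+1)/2 = 1711, giving n² + n − 3422 = 0.
The discriminant is 1 + 8·1711 = 13689, and √13689 = 117.
So n = (-1 + 117) / 2 = 116/2 = 58.
Check: 58·59/2 = 1711. ✓

58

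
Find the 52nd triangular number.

1378

The 52nd triangular number is n(n+1)/2 with n = 52.
52·53/2 = 2756/2 = 1378.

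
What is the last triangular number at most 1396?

Solve n(n+1)/2 ≤ 1396 for integer n.
n = 52 gives 1378 ≤ 1396, while n = 53 gives 1431 > 1396; so the answer is 1378.

1378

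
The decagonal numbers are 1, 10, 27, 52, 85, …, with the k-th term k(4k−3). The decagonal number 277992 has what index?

264

Set n(4n−3) = 277992, giving 4n² − 3n − 277992 = 0.
So n = (3 + 2109) / 8 = 2112/8 = 264.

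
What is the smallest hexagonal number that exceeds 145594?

146611

Solve n(2n−1) > 145594 for integer n.
The largest n with value ≤ 145594 is 270 (since 145530 ≤ 145594 < 146611), so the first above is n = 271, value 146611.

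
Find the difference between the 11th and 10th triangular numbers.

Consecutive triangular numbers differ by n: T_{11} − T_{10} = 11.

11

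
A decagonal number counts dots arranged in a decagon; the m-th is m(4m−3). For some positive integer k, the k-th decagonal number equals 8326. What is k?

46

Set n(4n−3) = 8326, giving 4n² − 3n − 8326 = 0.
The discriminant is 9 + 16·8326 = 133225, and √133225 = 365.
So n = (3 + 365) / 8 = 368/8 = 46.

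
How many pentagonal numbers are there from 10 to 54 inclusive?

The n-th pentagonal number is n(3n−1)/2.
Smallest index with value ≥ 10: n = 3 (giving 12).
Largest index with value ≤ 54: n = 6 (giving 51).
Indices 3 through 6: 4 terms.

4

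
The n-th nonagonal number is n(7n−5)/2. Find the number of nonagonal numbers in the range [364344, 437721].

The n-th nonagonal number is n(7n−5)/2.
Smallest index with value ≥ 364344: n = 323 (giving 364344).
Largest index with value ≤ 437721: n = 354 (giving 437721).
Indices 323 through 354: 32 terms.

32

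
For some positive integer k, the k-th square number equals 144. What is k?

We need n² = 144, so n = √144 = 12.

12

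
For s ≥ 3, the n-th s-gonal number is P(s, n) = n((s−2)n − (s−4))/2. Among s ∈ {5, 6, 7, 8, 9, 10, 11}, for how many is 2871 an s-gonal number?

1

s = 5: P(5, 43) = 2752 and P(5, 44) = 2882; 2871 is not s-gonal.
s = 6: P(6, 38) = 2850 and P(6, 39) = 3003; 2871 is not s-gonal.
s = 7: P(7, 34) = 2839 and P(7, 35) = 3010; 2871 is not s-gonal.
s = 8: P(8, 31) = 2821 and P(8, 32) = 3008; 2871 is not s-gonal.
s = 9: P(9, 29) = 2871. ✓
s = 10: P(10, 27) = 2835 and P(10, 28) = 3052; 2871 is not s-gonal.
s = 11: P(11, 25) = 2725 and P(11, 26) = 2951; 2871 is not s-gonal.
Hits: s ∈ {9} → 1.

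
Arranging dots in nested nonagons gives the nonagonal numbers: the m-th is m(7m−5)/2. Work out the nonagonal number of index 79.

21646

The 79th nonagonal number is n(7n−5)/2 with n = 79.
79·(7·79 − 5)/2 = 79·548/2 = 79·274 = 21646.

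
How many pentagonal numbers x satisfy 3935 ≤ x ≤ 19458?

The n-th pentagonal number is n(3n−1)/2.
Smallest index with value ≥ 3935: n = 52 (giving 4030).
Largest index with value ≤ 19458: n = 114 (giving 19437).
Indices 52 through 114: 63 terms.

63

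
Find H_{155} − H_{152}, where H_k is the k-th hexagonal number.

155·(2·155 − 1) = 47895 and 152·(2·152 − 1) = 46056.
Difference: 47895 − 46056 = 1839.

1839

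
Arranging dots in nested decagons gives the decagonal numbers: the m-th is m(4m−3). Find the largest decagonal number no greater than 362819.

361501

Solve n(4n−3) ≤ 362819 for integer n.
n = 301 gives 361501 ≤ 362819, while n = 302 gives 363910 > 362819; so the answer is 361501.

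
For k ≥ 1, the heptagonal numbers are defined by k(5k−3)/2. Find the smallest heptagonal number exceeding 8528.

8614

Solve n(5n−3)/2 > 8528 for integer n.
The largest n with value ≤ 8528 is 58 (since 8323 ≤ 8528 < 8614), so the first above is n = 59, value 8614.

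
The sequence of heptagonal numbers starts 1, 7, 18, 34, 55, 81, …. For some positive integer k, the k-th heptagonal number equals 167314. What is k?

259

Set n(5n−3)/2 = 167314, giving 5n² − 3n − 334628 = 0.
The discriminant is 9 + 40·167314 = 6692569, and √6692569 = 2587.
So n = (3 + 2587) / 10 = 2590/10 = 259.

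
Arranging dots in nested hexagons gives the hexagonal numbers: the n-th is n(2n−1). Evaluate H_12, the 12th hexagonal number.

276

12·(2·12 − 1) = 12·23 = 276.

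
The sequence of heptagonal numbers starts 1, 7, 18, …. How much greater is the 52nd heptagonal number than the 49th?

52·(5·52 − 3)/2 = 6682 and 49·(5·49 − 3)/2 = 5929.
Difference: 6682 − 5929 = 753.

753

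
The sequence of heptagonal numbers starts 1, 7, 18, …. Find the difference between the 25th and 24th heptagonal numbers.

Consecutive heptagonal numbers differ by 5n − 4: here 5·25 − 4 = 121.

121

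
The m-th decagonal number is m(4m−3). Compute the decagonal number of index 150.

The 150th decagonal number is n(4n−3) with n = 150.
150·(4·150 − 3) = 150·597 = 89550.

89550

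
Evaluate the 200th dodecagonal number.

The 200th dodecagonal number is n(5n−4) with n = 200.
200·(5·200 − 4) = 200·996 = 199200.

199200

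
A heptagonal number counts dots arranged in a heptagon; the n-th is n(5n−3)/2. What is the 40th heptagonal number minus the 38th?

387

40·(5·40 − 3)/2 = 3940 and 38·(5·38 − 3)/2 = 3553.
Difference: 3940 − 3553 = 387.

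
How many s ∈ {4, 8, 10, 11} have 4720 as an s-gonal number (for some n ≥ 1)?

1

s = 4: P(4, 68) = 4624 and P(4, 69) = 4761; 4720 is not s-gonal.
s = 8: P(8, 40) = 4720. ✓
s = 10: P(10, 34) = 4522 and P(10, 35) = 4795; 4720 is not s-gonal.
s = 11: P(11, 32) = 4496 and P(11, 33) = 4785; 4720 is not s-gonal.
Hits: s ∈ {8} → 1.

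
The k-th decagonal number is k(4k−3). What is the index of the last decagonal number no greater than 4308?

Solve n(4n−3) ≤ 4308 for integer n.
n = 33 gives 4257 ≤ 4308, while n = 34 gives 4522 > 4308; so the answer is index 33.

33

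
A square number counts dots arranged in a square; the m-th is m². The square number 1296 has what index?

36

We need n² = 1296, so n = √1296 = 36.
Check: 36² = 1296. ✓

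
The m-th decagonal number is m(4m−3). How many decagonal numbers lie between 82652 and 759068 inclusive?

The n-th decagonal number is n(4n−3).
Smallest index with value ≥ 82652: n = 145 (giving 83665).
Largest index with value ≤ 759068: n = 435 (giving 755595).
Indices 145 through 435: 291 terms.

291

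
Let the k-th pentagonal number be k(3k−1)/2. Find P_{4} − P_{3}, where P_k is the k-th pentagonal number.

10

Consecutive pentagonal numbers differ by 3n − 2: here 3·4 − 2 = 10.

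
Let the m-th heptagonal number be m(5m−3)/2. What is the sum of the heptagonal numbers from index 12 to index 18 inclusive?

Σ i(5i−3)/2 = (5Σi² − 3Σi) / 2 over i = 12..18.
Σi = 171 − 66 = 105 and Σi² = 2109 − 506 = 1603.
(5·1603 − 3·105) / 2 = 7700/2 = 3850.

3850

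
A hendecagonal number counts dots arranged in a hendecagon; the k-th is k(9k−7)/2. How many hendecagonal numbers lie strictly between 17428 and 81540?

The n-th hendecagonal number is n(9n−7)/2.
Smallest index with value > 17428: n = 63 (giving 17640).
Largest index with value < 81540: n = 134 (giving 80333).
Indices 63 through 134: 72 terms.

72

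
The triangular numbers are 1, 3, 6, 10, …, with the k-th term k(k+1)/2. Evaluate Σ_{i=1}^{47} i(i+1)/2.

18424

Σ i(i+1)/2 = (Σi² + Σi) / 2 over i = 1..47.
Σi = 1128 and Σi² = 35720.
(1·35720 + 1·1128) / 2 = 36848/2 = 18424.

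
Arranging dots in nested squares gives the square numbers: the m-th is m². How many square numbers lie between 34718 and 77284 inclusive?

92

The n-th square number is n².
Smallest index with value ≥ 34718: n = 187 (giving 34969).
Largest index with value ≤ 77284: n = 278 (giving 77284).
Indices 187 through 278: 92 terms.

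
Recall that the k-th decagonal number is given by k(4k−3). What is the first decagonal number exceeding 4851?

Solve n(4n−3) > 4851 for integer n.
The largest n with value ≤ 4851 is 35 (since 4795 ≤ 4851 < 5076), so the first above is n = 36, value 5076.

5076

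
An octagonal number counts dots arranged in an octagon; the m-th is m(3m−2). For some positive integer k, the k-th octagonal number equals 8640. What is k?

54

Set n(3n−2) = 8640, giving 3n² − 2n − 8640 = 0.
The discriminant is 4 + 12·8640 = 103684, and √103684 = 322.
So n = (2 + 322) / 6 = 324/6 = 54.
Check: 54·(3·54 − 2) = 8640. ✓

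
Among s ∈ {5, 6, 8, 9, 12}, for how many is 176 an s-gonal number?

2

s = 5: P(5, 11) = 176. ✓
s = 6: P(6, 9) = 153 and P(6, 10) = 190; 176 is not s-gonal.
s = 8: P(8, 8) = 176. ✓
s = 9: P(9, 7) = 154 and P(9, 8) = 204; 176 is not s-gonal.
s = 12: P(12, 6) = 156 and P(12, 7) = 217; 176 is not s-gonal.
Hits: s ∈ {5, 8} → 2.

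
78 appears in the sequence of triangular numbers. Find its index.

Set n(n+1)/2 = 78, giving n² + n − 156 = 0.
So n = (-1 + 25) / 2 = 24/2 = 12.

12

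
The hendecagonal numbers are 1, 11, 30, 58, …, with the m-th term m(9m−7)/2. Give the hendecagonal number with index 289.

374833

289·(9·289 − 7)/2 = 289·2594/2 = 289·1297 = 374833.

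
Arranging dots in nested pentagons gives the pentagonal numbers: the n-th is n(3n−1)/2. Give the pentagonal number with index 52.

The 52nd pentagonal number is n(3n−1)/2 with n = 52.
52·(3·52 − 1)/2 = 52·155/2 = 4030.

4030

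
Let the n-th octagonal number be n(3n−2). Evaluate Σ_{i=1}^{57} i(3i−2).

Σ i(3i−2) = 3Σi² − 2Σi over i = 1..57.
Σi = 1653 and Σi² = 63365.
3·63365 − 2·1653 = 186789.

186789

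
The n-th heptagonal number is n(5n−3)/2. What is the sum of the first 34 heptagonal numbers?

33320

Σ i(5i−3)/2 = (5Σi² − 3Σi) / 2 over i = 1..34.
Σi = 595 and Σi² = 13685.
(5·13685 − 3·595) / 2 = 66640/2 = 33320.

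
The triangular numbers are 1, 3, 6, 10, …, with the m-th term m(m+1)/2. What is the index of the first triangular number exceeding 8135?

128

Solve n(n+1)/2 > 8135 for integer n.
The largest n with value ≤ 8135 is 127 (since 8128 ≤ 8135 < 8256), so the first above is n = 128, value 8256.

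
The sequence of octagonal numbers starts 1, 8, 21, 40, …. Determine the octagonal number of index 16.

The 16th octagonal number is n(3n−2) with n = 16.
16·(3·16 − 2) = 16·46 = 736.

736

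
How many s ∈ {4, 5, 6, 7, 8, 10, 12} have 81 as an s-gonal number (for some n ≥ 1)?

s = 4: P(4, 9) = 81. ✓
s = 5: P(5, 7) = 70 and P(5, 8) = 92; 81 is not s-gonal.
s = 6: P(6, 6) = 66 and P(6, 7) = 91; 81 is not s-gonal.
s = 7: P(7, 6) = 81. ✓
s = 8: P(8, 5) = 65 and P(8, 6) = 96; 81 is not s-gonal.
s = 10: P(10, 4) = 52 and P(10, 5) = 85; 81 is not s-gonal.
s = 12: P(12, 4) = 64 and P(12, 5) = 105; 81 is not s-gonal.
Hits: s ∈ {4, 7} → 2.

2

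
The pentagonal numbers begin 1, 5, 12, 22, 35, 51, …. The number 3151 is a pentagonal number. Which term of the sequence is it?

Set n(3n−1)/2 = 3151, giving 3n² − n − 6302 = 0.
The discriminant is 1 + 24·3151 = 75625, and √75625 = 275.
So n = (1 + 275) / 6 = 276/6 = 46.

46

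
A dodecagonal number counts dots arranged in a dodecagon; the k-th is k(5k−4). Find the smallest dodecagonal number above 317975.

Solve n(5n−4) > 317975 for integer n.
The largest n with value ≤ 317975 is 252 (since 316512 ≤ 317975 < 319033), so the first above is n = 253, value 319033.

319033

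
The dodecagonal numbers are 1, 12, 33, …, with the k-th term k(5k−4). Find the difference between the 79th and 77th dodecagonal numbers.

79·(5·79 − 4) = 30889 and 77·(5·77 − 4) = 29337.
Difference: 30889 − 29337 = 1552.

1552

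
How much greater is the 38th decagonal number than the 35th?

38·(4·38 − 3) = 5662 and 35·(4·35 − 3) = 4795.
Difference: 5662 − 4795 = 867.

867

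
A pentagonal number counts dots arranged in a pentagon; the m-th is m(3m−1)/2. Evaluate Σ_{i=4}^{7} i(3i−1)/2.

Σ i(3i−1)/2 = (3Σi² − Σi) / 2 over i = 4..7.
Σi = 28 − 6 = 22 and Σi² = 140 − 14 = 126.
(3·126 − 1·22) / 2 = 356/2 = 178.

178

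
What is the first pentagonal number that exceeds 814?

852

Solve n(3n−1)/2 > 814 for integer n.
The largest n with value ≤ 814 is 23 (since 782 ≤ 814 < 852), so the first above is n = 24, value 852.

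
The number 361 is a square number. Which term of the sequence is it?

19

We need n² = 361, so n = √361 = 19.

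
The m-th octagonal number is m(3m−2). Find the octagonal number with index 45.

45·(3·45 − 2) = 45·133 = 5985.

5985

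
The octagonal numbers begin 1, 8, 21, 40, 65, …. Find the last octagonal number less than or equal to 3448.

3400

Solve n(3n−2) ≤ 3448 for integer n.
n = 34 gives 3400 ≤ 3448, while n = 35 gives 3605 > 3448; so the answer is 3400.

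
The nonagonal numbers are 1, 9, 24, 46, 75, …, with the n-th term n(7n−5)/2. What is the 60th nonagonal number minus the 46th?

5159

60·(7·60 − 5)/2 = 12450 and 46·(7·46 − 5)/2 = 7291.
Difference: 12450 − 7291 = 5159.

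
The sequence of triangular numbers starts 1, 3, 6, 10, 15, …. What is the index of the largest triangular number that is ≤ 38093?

275

Solve n(n+1)/2 ≤ 38093 for integer n.
n = 275 gives 37950 ≤ 38093, while n = 276 gives 38226 > 38093; so the answer is index 275.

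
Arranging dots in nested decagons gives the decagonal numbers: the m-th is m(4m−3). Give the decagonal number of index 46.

The 46th decagonal number is n(4n−3) with n = 46.
46·(4·46 − 3) = 46·181 = 8326.

8326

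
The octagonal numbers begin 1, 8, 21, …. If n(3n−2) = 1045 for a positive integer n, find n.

19

Set n(3n−2) = 1045, giving 3n² − 2n − 1045 = 0.
The discriminant is 4 + 12·1045 = 12544, and √12544 = 112.
So n = (2 + 112) / 6 = 114/6 = 19.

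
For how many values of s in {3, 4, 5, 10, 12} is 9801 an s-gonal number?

2

s = 3: P(3, 139) = 9730 and P(3, 140) = 9870; 9801 is not s-gonal.
s = 4: P(4, 99) = 9801. ✓
s = 5: P(5, 81) = 9801. ✓
s = 10: P(10, 49) = 9457 and P(10, 50) = 9850; 9801 is not s-gonal.
s = 12: P(12, 44) = 9504 and P(12, 45) = 9945; 9801 is not s-gonal.
Hits: s ∈ {4, 5} → 2.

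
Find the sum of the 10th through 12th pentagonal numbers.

Σ i(3i−1)/2 = (3Σi² − Σi) / 2 over i = 10..12.
Σi = 78 − 45 = 33 and Σi² = 650 − 285 = 365.
(3·365 − 1·33) / 2 = 1062/2 = 531.

531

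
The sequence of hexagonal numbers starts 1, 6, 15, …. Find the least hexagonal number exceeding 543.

Solve n(2n−1) > 543 for integer n.
The largest n with value ≤ 543 is 16 (since 496 ≤ 543 < 561), so the first above is n = 17, value 561.

561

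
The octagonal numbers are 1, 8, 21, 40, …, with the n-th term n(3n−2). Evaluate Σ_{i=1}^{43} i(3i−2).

80410

Σ i(3i−2) = 3Σi² − 2Σi over i = 1..43.
Σi = 946 and Σi² = 27434.
3·27434 − 2·946 = 80410.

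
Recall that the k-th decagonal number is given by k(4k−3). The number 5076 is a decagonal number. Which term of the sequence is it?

36

Set n(4n−3) = 5076, giving 4n² − 3n − 5076 = 0.
The discriminant is 9 + 16·5076 = 81225, and √81225 = 285.
So n = (3 + 285) / 8 = 288/8 = 36.
Check: 36·(4·36 − 3) = 5076. ✓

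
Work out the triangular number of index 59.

1770

The 59th triangular number is n(n+1)/2 with n = 59.
59·60/2 = 3540/2 = 1770.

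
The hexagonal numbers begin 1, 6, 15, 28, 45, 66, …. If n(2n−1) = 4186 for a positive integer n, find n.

Set n(2n−1) = 4186, giving 2n² − n − 4186 = 0.
The discriminant is 1 + 8·4186 = 33489, and √33489 = 183.
So n = (1 + 183) / 4 = 184/4 = 46.
Check: 46·(2·46 − 1) = 4186. ✓

46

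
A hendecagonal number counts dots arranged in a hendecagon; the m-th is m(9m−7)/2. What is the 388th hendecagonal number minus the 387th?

3484

Consecutive hendecagonal numbers differ by 9n − 8: here 9·388 − 8 = 3484.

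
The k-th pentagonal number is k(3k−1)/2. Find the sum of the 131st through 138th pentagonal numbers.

216608

Σ i(3i−1)/2 = (3Σi² − Σi) / 2 over i = 131..138.
Σi = 9591 − 8515 = 1076 and Σi² = 885569 − 740805 = 144764.
(3·144764 − 1·1076) / 2 = 433216/2 = 216608.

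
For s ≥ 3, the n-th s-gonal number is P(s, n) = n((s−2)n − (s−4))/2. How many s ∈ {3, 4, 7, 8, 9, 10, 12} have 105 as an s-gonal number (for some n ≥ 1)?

s = 3: P(3, 14) = 105. ✓
s = 4: P(4, 10) = 100 and P(4, 11) = 121; 105 is not s-gonal.
s = 7: P(7, 6) = 81 and P(7, 7) = 112; 105 is not s-gonal.
s = 8: P(8, 6) = 96 and P(8, 7) = 133; 105 is not s-gonal.
s = 9: P(9, 5) = 75 and P(9, 6) = 111; 105 is not s-gonal.
s = 10: P(10, 5) = 85 and P(10, 6) = 126; 105 is not s-gonal.
s = 12: P(12, 5) = 105. ✓
Hits: s ∈ {3, 12} → 2.

2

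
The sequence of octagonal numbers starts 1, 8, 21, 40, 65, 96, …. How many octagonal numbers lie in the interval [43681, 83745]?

The n-th octagonal number is n(3n−2).
Smallest index with value ≥ 43681: n = 121 (giving 43681).
Largest index with value ≤ 83745: n = 167 (giving 83333).
Indices 121 through 167: 47 terms.

47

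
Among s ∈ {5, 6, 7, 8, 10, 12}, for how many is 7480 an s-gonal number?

1

s = 5: P(5, 70) = 7315 and P(5, 71) = 7526; 7480 is not s-gonal.
s = 6: P(6, 61) = 7381 and P(6, 62) = 7626; 7480 is not s-gonal.
s = 7: P(7, 55) = 7480. ✓
s = 8: P(8, 50) = 7400 and P(8, 51) = 7701; 7480 is not s-gonal.
s = 10: P(10, 43) = 7267 and P(10, 44) = 7612; 7480 is not s-gonal.
s = 12: P(12, 39) = 7449 and P(12, 40) = 7840; 7480 is not s-gonal.
Hits: s ∈ {7} → 1.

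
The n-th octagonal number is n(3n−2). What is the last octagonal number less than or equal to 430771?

430165

Solve n(3n−2) ≤ 430771 for integer n.
n = 379 gives 430165 ≤ 430771, while n = 380 gives 432440 > 430771; so the answer is 430165.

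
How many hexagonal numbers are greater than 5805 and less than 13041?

The n-th hexagonal number is n(2n−1).
Smallest index with value > 5805: n = 55 (giving 5995).
Largest index with value < 13041: n = 80 (giving 12720).
Indices 55 through 80: 26 terms.

26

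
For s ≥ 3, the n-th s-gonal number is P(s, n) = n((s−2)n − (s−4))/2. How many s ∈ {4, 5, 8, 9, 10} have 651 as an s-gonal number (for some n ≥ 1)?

2

s = 4: P(4, 25) = 625 and P(4, 26) = 676; 651 is not s-gonal.
s = 5: P(5, 21) = 651. ✓
s = 8: P(8, 15) = 645 and P(8, 16) = 736; 651 is not s-gonal.
s = 9: P(9, 14) = 651. ✓
s = 10: P(10, 13) = 637 and P(10, 14) = 742; 651 is not s-gonal.
Hits: s ∈ {5, 9} → 2.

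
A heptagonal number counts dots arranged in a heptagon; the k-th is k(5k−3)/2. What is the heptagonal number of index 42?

The 42nd heptagonal number is n(5n−3)/2 with n = 42.
42·(5·42 − 3)/2 = 42·207/2 = 4347.

4347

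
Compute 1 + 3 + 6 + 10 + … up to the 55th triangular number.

29260

Σ i(i+1)/2 = (Σi² + Σi) / 2 over i = 1..55.
Σi = 1540 and Σi² = 56980.
(1·56980 + 1·1540) / 2 = 58520/2 = 29260.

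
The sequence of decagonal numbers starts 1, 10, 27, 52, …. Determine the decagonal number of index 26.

2626

26·(4·26 − 3) = 26·101 = 2626.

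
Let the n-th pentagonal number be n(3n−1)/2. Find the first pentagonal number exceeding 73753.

Solve n(3n−1)/2 > 73753 for integer n.
The largest n with value ≤ 73753 is 221 (since 73151 ≤ 73753 < 73815), so the first above is n = 222, value 73815.

73815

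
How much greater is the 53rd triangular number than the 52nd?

53

Consecutive triangular numbers differ by n: T_{53} − T_{52} = 53.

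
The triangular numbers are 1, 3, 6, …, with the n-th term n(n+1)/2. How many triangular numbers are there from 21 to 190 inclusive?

The n-th triangular number is n(n+1)/2.
Smallest index with value ≥ 21: n = 6 (giving 21).
Largest index with value ≤ 190: n = 19 (giving 190).
Indices 6 through 19: 14 terms.

14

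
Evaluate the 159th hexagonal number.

50403

159·(2·159 − 1) = 159·317 = 50403.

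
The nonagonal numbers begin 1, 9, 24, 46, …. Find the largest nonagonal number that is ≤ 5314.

Solve n(7n−5)/2 ≤ 5314 for integer n.
n = 39 gives 5226 ≤ 5314, while n = 40 gives 5500 > 5314; so the answer is 5226.

5226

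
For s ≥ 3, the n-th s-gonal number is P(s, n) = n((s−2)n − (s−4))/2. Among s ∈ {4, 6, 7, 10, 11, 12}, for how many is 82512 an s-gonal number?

1

s = 4: P(4, 287) = 82369 and P(4, 288) = 82944; 82512 is not s-gonal.
s = 6: P(6, 203) = 82215 and P(6, 204) = 83028; 82512 is not s-gonal.
s = 7: P(7, 181) = 81631 and P(7, 182) = 82537; 82512 is not s-gonal.
s = 10: P(10, 144) = 82512. ✓
s = 11: P(11, 135) = 81540 and P(11, 136) = 82756; 82512 is not s-gonal.
s = 12: P(12, 128) = 81408 and P(12, 129) = 82689; 82512 is not s-gonal.
Hits: s ∈ {10} → 1.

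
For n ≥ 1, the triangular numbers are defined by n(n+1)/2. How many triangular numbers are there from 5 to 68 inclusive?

The n-th triangular number is n(n+1)/2.
Smallest index with value ≥ 5: n = 3 (giving 6).
Largest index with value ≤ 68: n = 11 (giving 66).
Indices 3 through 11: 9 terms.

9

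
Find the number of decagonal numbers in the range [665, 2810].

13

The n-th decagonal number is n(4n−3).
Smallest index with value ≥ 665: n = 14 (giving 742).
Largest index with value ≤ 2810: n = 26 (giving 2626).
Indices 14 through 26: 13 terms.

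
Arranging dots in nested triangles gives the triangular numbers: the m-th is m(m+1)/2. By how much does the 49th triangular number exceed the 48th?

49

Consecutive triangular numbers differ by n: T_{49} − T_{48} = 49.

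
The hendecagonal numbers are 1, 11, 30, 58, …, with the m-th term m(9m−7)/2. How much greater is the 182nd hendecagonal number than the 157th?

182·(9·182 − 7)/2 = 148421 and 157·(9·157 − 7)/2 = 110371.
Difference: 148421 − 110371 = 38050.

38050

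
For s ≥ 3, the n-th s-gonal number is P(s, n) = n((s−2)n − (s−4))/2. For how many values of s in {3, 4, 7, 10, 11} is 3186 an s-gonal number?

2

s = 3: P(3, 79) = 3160 and P(3, 80) = 3240; 3186 is not s-gonal.
s = 4: P(4, 56) = 3136 and P(4, 57) = 3249; 3186 is not s-gonal.
s = 7: P(7, 36) = 3186. ✓
s = 10: P(10, 28) = 3052 and P(10, 29) = 3277; 3186 is not s-gonal.
s = 11: P(11, 27) = 3186. ✓
Hits: s ∈ {7, 11} → 2.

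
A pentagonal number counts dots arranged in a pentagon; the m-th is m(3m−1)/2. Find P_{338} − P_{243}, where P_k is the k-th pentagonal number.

338·(3·338 − 1)/2 = 171197 and 243·(3·243 − 1)/2 = 88452.
Difference: 171197 − 88452 = 82745.

82745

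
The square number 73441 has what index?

271

We need n² = 73441, so n = √73441 = 271.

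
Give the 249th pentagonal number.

The 249th pentagonal number is n(3n−1)/2 with n = 249.
249·(3·249 − 1)/2 = 249·746/2 = 249·373 = 92877.

92877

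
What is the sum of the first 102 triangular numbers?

182104

Σ i(i+1)/2 = (Σi² + Σi) / 2 over i = 1..102.
Σi = 5253 and Σi² = 358955.
(1·358955 + 1·5253) / 2 = 364208/2 = 182104.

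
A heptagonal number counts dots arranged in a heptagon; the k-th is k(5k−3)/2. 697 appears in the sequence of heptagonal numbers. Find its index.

Set n(5n−3)/2 = 697, giving 5n² − 3n − 1394 = 0.
So n = (3 + 167) / 10 = 170/10 = 17.

17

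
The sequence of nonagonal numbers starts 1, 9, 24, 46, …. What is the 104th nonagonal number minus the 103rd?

722

Consecutive nonagonal numbers differ by 7n − 6: here 7·104 − 6 = 722.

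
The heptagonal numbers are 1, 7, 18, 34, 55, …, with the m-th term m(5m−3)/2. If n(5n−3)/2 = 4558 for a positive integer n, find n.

43

Set n(5n−3)/2 = 4558, giving 5n² − 3n − 9116 = 0.
The discriminant is 9 + 40·4558 = 182329, and √182329 = 427.
So n = (3 + 427) / 10 = 430/10 = 43.
Check: 43·(5·43 − 3)/2 = 4558. ✓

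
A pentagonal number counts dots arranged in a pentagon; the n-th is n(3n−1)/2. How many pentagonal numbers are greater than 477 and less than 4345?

35

The n-th pentagonal number is n(3n−1)/2.
Smallest index with value > 477: n = 19 (giving 532).
Largest index with value < 4345: n = 53 (giving 4187).
Indices 19 through 53: 35 terms.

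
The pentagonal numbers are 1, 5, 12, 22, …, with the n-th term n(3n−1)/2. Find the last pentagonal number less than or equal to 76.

70

Solve n(3n−1)/2 ≤ 76 for integer n.
n = 7 gives 70 ≤ 76, while n = 8 gives 92 > 76; so the answer is 70.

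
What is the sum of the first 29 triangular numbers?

4495

Σ i(i+1)/2 = (Σi² + Σi) / 2 over i = 1..29.
Σi = 435 and Σi² = 8555.
(1·8555 + 1·435) / 2 = 8990/2 = 4495.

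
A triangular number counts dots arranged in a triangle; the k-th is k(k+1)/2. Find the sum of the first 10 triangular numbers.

220

Σ i(i+1)/2 = (Σi² + Σi) / 2 over i = 1..10.
Σi = 55 and Σi² = 385.
(1·385 + 1·55) / 2 = 440/2 = 220.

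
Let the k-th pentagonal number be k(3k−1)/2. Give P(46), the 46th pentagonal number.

3151

The 46th pentagonal number is n(3n−1)/2 with n = 46.
46·(3·46 − 1)/2 = 46·137/2 = 3151.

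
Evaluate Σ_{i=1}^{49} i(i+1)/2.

Σ i(i+1)/2 = (Σi² + Σi) / 2 over i = 1..49.
Σi = 1225 and Σi² = 40425.
(1·40425 + 1·1225) / 2 = 41650/2 = 20825.

20825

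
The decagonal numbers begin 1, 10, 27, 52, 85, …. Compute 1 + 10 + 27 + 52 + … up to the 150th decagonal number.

4511125

Σ i(4i−3) = 4Σi² − 3Σi over i = 1..150.
Σi = 11325 and Σi² = 1136275.
4·1136275 − 3·11325 = 4511125.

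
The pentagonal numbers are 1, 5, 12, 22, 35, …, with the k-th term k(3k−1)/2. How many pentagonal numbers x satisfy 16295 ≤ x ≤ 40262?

60

The n-th pentagonal number is n(3n−1)/2.
Smallest index with value ≥ 16295: n = 105 (giving 16485).
Largest index with value ≤ 40262: n = 164 (giving 40262).
Indices 105 through 164: 60 terms.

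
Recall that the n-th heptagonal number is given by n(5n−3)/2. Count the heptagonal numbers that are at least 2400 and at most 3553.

The n-th heptagonal number is n(5n−3)/2.
Smallest index with value ≥ 2400: n = 32 (giving 2512).
Largest index with value ≤ 3553: n = 38 (giving 3553).
Indices 32 through 38: 7 terms.

7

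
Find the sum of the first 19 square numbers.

2470

Σ_{i=1}^{19} i² = 19·20·39/6 = 2470.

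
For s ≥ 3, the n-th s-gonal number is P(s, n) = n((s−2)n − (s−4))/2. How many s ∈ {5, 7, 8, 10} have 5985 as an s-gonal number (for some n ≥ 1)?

1

s = 5: P(5, 63) = 5922 and P(5, 64) = 6112; 5985 is not s-gonal.
s = 7: P(7, 49) = 5929 and P(7, 50) = 6175; 5985 is not s-gonal.
s = 8: P(8, 45) = 5985. ✓
s = 10: P(10, 39) = 5967 and P(10, 40) = 6280; 5985 is not s-gonal.
Hits: s ∈ {8} → 1.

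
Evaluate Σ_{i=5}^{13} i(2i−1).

Σ i(2i−1) = 2Σi² − Σi over i = 5..13.
Σi = 91 − 10 = 81 and Σi² = 819 − 30 = 789.
2·789 − 1·81 = 1497.

1497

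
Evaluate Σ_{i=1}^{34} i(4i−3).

52955

Σ i(4i−3) = 4Σi² − 3Σi over i = 1..34.
Σi = 595 and Σi² = 13685.
4·13685 − 3·595 = 52955.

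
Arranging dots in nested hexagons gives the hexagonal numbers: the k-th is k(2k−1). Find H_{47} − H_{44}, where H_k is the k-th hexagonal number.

543

47·(2·47 − 1) = 4371 and 44·(2·44 − 1) = 3828.
Difference: 4371 − 3828 = 543.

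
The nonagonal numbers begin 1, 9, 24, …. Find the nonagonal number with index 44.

The 44th nonagonal number is n(7n−5)/2 with n = 44.
44·(7·44 − 5)/2 = 44·303/2 = 6666.

6666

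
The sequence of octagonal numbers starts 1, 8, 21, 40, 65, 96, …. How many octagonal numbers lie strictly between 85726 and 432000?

The n-th octagonal number is n(3n−2).
Smallest index with value > 85726: n = 170 (giving 86360).
Largest index with value < 432000: n = 379 (giving 430165).
Indices 170 through 379: 210 terms.

210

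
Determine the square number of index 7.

The 7th square number is n² with n = 7.
7² = 49.

49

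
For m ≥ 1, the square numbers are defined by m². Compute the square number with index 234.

54756

The 234th square number is n² with n = 234.
234² = 54756.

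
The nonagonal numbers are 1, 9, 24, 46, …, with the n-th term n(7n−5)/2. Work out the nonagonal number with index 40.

5500

40·(7·40 − 5)/2 = 40·275/2 = 5500.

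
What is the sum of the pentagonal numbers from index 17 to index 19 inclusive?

Σ i(3i−1)/2 = (3Σi² − Σi) / 2 over i = 17..19.
Σi = 190 − 136 = 54 and Σi² = 2470 − 1496 = 974.
(3·974 − 1·54) / 2 = 2868/2 = 1434.

1434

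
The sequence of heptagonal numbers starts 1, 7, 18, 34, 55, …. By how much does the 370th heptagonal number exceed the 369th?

1846

Consecutive heptagonal numbers differ by 5n − 4: here 5·370 − 4 = 1846.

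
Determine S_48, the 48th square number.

2304

The 48th square number is n² with n = 48.
48² = 2304.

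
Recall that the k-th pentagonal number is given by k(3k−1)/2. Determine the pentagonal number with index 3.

3·(3·3 − 1)/2 = 3·8/2 = 3·4 = 12.

12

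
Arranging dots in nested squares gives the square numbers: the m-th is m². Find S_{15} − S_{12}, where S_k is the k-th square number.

15² = 225 and 12² = 144.
Difference: 225 − 144 = 81.

81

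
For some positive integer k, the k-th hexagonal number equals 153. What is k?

Set n(2n−1) = 153, giving 2n² − n − 153 = 0.
So n = (1 + 35) / 4 = 36/4 = 9.
Check: 9·(2·9 − 1) = 153. ✓

9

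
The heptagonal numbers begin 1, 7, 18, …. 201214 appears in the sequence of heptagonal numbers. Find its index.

Set n(5n−3)/2 = 201214, giving 5n² − 3n − 402428 = 0.
So n = (3 + 2837) / 10 = 2840/10 = 284.
Check: 284·(5·284 − 3)/2 = 201214. ✓

284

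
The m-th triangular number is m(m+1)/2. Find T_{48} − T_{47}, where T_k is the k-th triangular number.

Consecutive triangular numbers differ by n: T_{48} − T_{47} = 48.

48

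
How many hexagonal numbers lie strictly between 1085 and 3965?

21

The n-th hexagonal number is n(2n−1).
Smallest index with value > 1085: n = 24 (giving 1128).
Largest index with value < 3965: n = 44 (giving 3828).
Indices 24 through 44: 21 terms.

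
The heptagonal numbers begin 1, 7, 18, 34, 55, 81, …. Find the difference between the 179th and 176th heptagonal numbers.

2658

179·(5·179 − 3)/2 = 79834 and 176·(5·176 − 3)/2 = 77176.
Difference: 79834 − 77176 = 2658.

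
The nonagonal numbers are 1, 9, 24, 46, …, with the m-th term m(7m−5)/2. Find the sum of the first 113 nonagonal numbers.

Σ i(7i−5)/2 = (7Σi² − 5Σi) / 2 over i = 1..113.
Σi = 6441 and Σi² = 487369.
(7·487369 − 5·6441) / 2 = 3379378/2 = 1689689.

1689689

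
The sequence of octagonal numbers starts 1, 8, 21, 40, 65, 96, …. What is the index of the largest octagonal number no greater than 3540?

Solve n(3n−2) ≤ 3540 for integer n.
n = 34 gives 3400 ≤ 3540, while n = 35 gives 3605 > 3540; so the answer is index 34.

34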